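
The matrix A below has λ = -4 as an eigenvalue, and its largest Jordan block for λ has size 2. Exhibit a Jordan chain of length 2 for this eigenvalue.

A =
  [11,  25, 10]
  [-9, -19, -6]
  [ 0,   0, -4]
A Jordan chain for λ = -4 of length 2:
v_1 = (15, -9, 0)ᵀ
v_2 = (1, 0, 0)ᵀ

Let N = A − (-4)·I. We want v_2 with N^2 v_2 = 0 but N^1 v_2 ≠ 0; then v_{j-1} := N · v_j for j = 2, …, 2.

Pick v_2 = (1, 0, 0)ᵀ.
Then v_1 = N · v_2 = (15, -9, 0)ᵀ.

Sanity check: (A − (-4)·I) v_1 = (0, 0, 0)ᵀ = 0. ✓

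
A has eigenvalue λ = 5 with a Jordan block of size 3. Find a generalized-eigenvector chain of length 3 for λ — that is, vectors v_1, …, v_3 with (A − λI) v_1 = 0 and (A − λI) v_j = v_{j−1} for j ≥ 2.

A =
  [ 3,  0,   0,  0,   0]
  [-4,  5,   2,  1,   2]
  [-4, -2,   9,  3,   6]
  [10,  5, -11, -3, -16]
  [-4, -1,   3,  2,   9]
A Jordan chain for λ = 5 of length 3:
v_1 = (0, -1, 1, -2, 0)ᵀ
v_2 = (0, 0, -2, 5, -1)ᵀ
v_3 = (0, 1, 0, 0, 0)ᵀ

Let N = A − (5)·I. We want v_3 with N^3 v_3 = 0 but N^2 v_3 ≠ 0; then v_{j-1} := N · v_j for j = 3, …, 2.

Pick v_3 = (0, 1, 0, 0, 0)ᵀ.
Then v_2 = N · v_3 = (0, 0, -2, 5, -1)ᵀ.
Then v_1 = N · v_2 = (0, -1, 1, -2, 0)ᵀ.

Sanity check: (A − (5)·I) v_1 = (0, 0, 0, 0, 0)ᵀ = 0. ✓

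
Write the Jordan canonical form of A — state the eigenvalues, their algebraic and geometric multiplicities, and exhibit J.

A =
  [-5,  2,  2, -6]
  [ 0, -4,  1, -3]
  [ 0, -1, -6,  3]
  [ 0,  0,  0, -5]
J_2(-5) ⊕ J_1(-5) ⊕ J_1(-5)

The characteristic polynomial is
  det(x·I − A) = x^4 + 20*x^3 + 150*x^2 + 500*x + 625 = (x + 5)^4

Eigenvalues and multiplicities (the geometric multiplicity of λ is n − rank(A − λI), which equals the number of Jordan blocks for λ):
  λ = -5: algebraic multiplicity = 4, geometric multiplicity = 3

Determining the block sizes for each eigenvalue:
  λ = -5: 3 blocks summing to 4 forces exactly one block of size 2 and the rest size 1 → block sizes [2, 1, 1]

Assembling the blocks gives a Jordan form
J =
  [-5,  1,  0,  0]
  [ 0, -5,  0,  0]
  [ 0,  0, -5,  0]
  [ 0,  0,  0, -5]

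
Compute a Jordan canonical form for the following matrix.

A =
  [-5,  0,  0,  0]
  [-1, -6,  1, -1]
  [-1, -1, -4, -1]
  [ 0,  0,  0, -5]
J_2(-5) ⊕ J_1(-5) ⊕ J_1(-5)

The characteristic polynomial is
  det(x·I − A) = x^4 + 20*x^3 + 150*x^2 + 500*x + 625 = (x + 5)^4

Eigenvalues and multiplicities (the geometric multiplicity of λ is n − rank(A − λI), which equals the number of Jordan blocks for λ):
  λ = -5: algebraic multiplicity = 4, geometric multiplicity = 3

Determining the block sizes for each eigenvalue:
  λ = -5: 3 blocks summing to 4 forces exactly one block of size 2 and the rest size 1 → block sizes [2, 1, 1]

Assembling the blocks gives a Jordan form
J =
  [-5,  1,  0,  0]
  [ 0, -5,  0,  0]
  [ 0,  0, -5,  0]
  [ 0,  0,  0, -5]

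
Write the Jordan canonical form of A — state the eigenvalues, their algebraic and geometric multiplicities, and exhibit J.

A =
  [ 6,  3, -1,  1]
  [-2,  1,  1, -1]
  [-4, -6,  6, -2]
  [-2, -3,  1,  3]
J_2(4) ⊕ J_1(4) ⊕ J_1(4)

The characteristic polynomial is
  det(x·I − A) = x^4 - 16*x^3 + 96*x^2 - 256*x + 256 = (x - 4)^4

Eigenvalues and multiplicities (the geometric multiplicity of λ is n − rank(A − λI), which equals the number of Jordan blocks for λ):
  λ = 4: algebraic multiplicity = 4, geometric multiplicity = 3

Determining the block sizes for each eigenvalue:
  λ = 4: 3 blocks summing to 4 forces exactly one block of size 2 and the rest size 1 → block sizes [2, 1, 1]

Assembling the blocks gives a Jordan form
J =
  [4, 1, 0, 0]
  [0, 4, 0, 0]
  [0, 0, 4, 0]
  [0, 0, 0, 4]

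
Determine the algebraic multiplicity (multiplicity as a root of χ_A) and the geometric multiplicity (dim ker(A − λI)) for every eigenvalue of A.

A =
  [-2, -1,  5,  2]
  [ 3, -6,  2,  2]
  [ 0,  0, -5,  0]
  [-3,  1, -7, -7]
λ = -5: alg = 4, geom = 2

Step 1 — factor the characteristic polynomial to read off the algebraic multiplicities:
  χ_A(x) = (x + 5)^4

Step 2 — compute geometric multiplicities via the rank-nullity identity g(λ) = n − rank(A − λI):
  rank(A − (-5)·I) = 2, so dim ker(A − (-5)·I) = n − 2 = 2

Summary:
  λ = -5: algebraic multiplicity = 4, geometric multiplicity = 2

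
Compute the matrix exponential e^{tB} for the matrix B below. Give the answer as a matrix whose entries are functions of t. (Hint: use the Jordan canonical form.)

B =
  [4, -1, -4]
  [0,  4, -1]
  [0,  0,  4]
e^{tB} =
  [exp(4*t), -t*exp(4*t), t^2*exp(4*t)/2 - 4*t*exp(4*t)]
  [0, exp(4*t), -t*exp(4*t)]
  [0, 0, exp(4*t)]

Strategy: write B = P · J · P⁻¹ where J is a Jordan canonical form, so e^{tB} = P · e^{tJ} · P⁻¹, and e^{tJ} can be computed block-by-block.

B has Jordan form
J =
  [4, 1, 0]
  [0, 4, 1]
  [0, 0, 4]
(up to reordering of blocks).

Per-block formulas:
  For a 3×3 Jordan block J_3(4): exp(t · J_3(4)) = e^(4t)·(I + t·N + (t^2/2)·N^2), where N is the 3×3 nilpotent shift.

After assembling e^{tJ} and conjugating by P, we get:

e^{tB} =
  [exp(4*t), -t*exp(4*t), t^2*exp(4*t)/2 - 4*t*exp(4*t)]
  [0, exp(4*t), -t*exp(4*t)]
  [0, 0, exp(4*t)]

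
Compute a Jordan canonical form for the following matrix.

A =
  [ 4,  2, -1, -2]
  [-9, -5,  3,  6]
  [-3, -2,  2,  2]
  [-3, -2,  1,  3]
J_2(1) ⊕ J_1(1) ⊕ J_1(1)

The characteristic polynomial is
  det(x·I − A) = x^4 - 4*x^3 + 6*x^2 - 4*x + 1 = (x - 1)^4

Eigenvalues and multiplicities (the geometric multiplicity of λ is n − rank(A − λI), which equals the number of Jordan blocks for λ):
  λ = 1: algebraic multiplicity = 4, geometric multiplicity = 3

Determining the block sizes for each eigenvalue:
  λ = 1: 3 blocks summing to 4 forces exactly one block of size 2 and the rest size 1 → block sizes [2, 1, 1]

Assembling the blocks gives a Jordan form
J =
  [1, 1, 0, 0]
  [0, 1, 0, 0]
  [0, 0, 1, 0]
  [0, 0, 0, 1]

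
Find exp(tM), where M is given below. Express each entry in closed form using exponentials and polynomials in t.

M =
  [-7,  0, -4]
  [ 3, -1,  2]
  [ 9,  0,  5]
e^{tM} =
  [-6*t*exp(-t) + exp(-t), 0, -4*t*exp(-t)]
  [3*t*exp(-t), exp(-t), 2*t*exp(-t)]
  [9*t*exp(-t), 0, 6*t*exp(-t) + exp(-t)]

Strategy: write M = P · J · P⁻¹ where J is a Jordan canonical form, so e^{tM} = P · e^{tJ} · P⁻¹, and e^{tJ} can be computed block-by-block.

M has Jordan form
J =
  [-1,  1,  0]
  [ 0, -1,  0]
  [ 0,  0, -1]
(up to reordering of blocks).

Per-block formulas:
  For a 1×1 block at λ = -1: exp(t · [-1]) = [e^(-1t)].
  For a 2×2 Jordan block J_2(-1): exp(t · J_2(-1)) = e^(-1t)·(I + t·N), where N is the 2×2 nilpotent shift.

After assembling e^{tJ} and conjugating by P, we get:

e^{tM} =
  [-6*t*exp(-t) + exp(-t), 0, -4*t*exp(-t)]
  [3*t*exp(-t), exp(-t), 2*t*exp(-t)]
  [9*t*exp(-t), 0, 6*t*exp(-t) + exp(-t)]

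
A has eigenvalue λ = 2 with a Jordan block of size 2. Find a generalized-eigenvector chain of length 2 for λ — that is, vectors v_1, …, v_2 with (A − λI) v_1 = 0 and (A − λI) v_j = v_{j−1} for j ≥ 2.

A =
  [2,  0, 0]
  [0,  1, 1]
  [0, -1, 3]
A Jordan chain for λ = 2 of length 2:
v_1 = (0, -1, -1)ᵀ
v_2 = (0, 1, 0)ᵀ

Let N = A − (2)·I. We want v_2 with N^2 v_2 = 0 but N^1 v_2 ≠ 0; then v_{j-1} := N · v_j for j = 2, …, 2.

Pick v_2 = (0, 1, 0)ᵀ.
Then v_1 = N · v_2 = (0, -1, -1)ᵀ.

Sanity check: (A − (2)·I) v_1 = (0, 0, 0)ᵀ = 0. ✓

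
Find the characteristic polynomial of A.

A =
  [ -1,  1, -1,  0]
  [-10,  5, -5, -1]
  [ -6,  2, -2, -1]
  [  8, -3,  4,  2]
x^4 - 4*x^3 + 6*x^2 - 4*x + 1

Expanding det(x·I − A) (e.g. by cofactor expansion or by noting that A is similar to its Jordan form J, which has the same characteristic polynomial as A) gives
  χ_A(x) = x^4 - 4*x^3 + 6*x^2 - 4*x + 1
which factors as (x - 1)^4. The eigenvalues (with algebraic multiplicities) are λ = 1 with multiplicity 4.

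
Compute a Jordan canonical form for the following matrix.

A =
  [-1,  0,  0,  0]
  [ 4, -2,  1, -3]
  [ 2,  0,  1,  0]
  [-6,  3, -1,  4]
J_1(-1) ⊕ J_2(1) ⊕ J_1(1)

The characteristic polynomial is
  det(x·I − A) = x^4 - 2*x^3 + 2*x - 1 = (x - 1)^3*(x + 1)

Eigenvalues and multiplicities (the geometric multiplicity of λ is n − rank(A − λI), which equals the number of Jordan blocks for λ):
  λ = -1: algebraic multiplicity = 1, geometric multiplicity = 1
  λ = 1: algebraic multiplicity = 3, geometric multiplicity = 2

Determining the block sizes for each eigenvalue:
  λ = -1: one block (gm = 1), so the single block has size am = 1 → block sizes [1]
  λ = 1: 2 blocks summing to 3 forces exactly one block of size 2 and the rest size 1 → block sizes [2, 1]

Assembling the blocks gives a Jordan form
J =
  [-1, 0, 0, 0]
  [ 0, 1, 1, 0]
  [ 0, 0, 1, 0]
  [ 0, 0, 0, 1]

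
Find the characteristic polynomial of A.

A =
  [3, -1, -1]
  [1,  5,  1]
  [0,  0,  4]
x^3 - 12*x^2 + 48*x - 64

Expanding det(x·I − A) (e.g. by cofactor expansion or by noting that A is similar to its Jordan form J, which has the same characteristic polynomial as A) gives
  χ_A(x) = x^3 - 12*x^2 + 48*x - 64
which factors as (x - 4)^3. The eigenvalues (with algebraic multiplicities) are λ = 4 with multiplicity 3.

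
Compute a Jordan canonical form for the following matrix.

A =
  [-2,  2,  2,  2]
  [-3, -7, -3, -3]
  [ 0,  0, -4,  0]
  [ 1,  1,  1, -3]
J_2(-4) ⊕ J_1(-4) ⊕ J_1(-4)

The characteristic polynomial is
  det(x·I − A) = x^4 + 16*x^3 + 96*x^2 + 256*x + 256 = (x + 4)^4

Eigenvalues and multiplicities (the geometric multiplicity of λ is n − rank(A − λI), which equals the number of Jordan blocks for λ):
  λ = -4: algebraic multiplicity = 4, geometric multiplicity = 3

Determining the block sizes for each eigenvalue:
  λ = -4: 3 blocks summing to 4 forces exactly one block of size 2 and the rest size 1 → block sizes [2, 1, 1]

Assembling the blocks gives a Jordan form
J =
  [-4,  1,  0,  0]
  [ 0, -4,  0,  0]
  [ 0,  0, -4,  0]
  [ 0,  0,  0, -4]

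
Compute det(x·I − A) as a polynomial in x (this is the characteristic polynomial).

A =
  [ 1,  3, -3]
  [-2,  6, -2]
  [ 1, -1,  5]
x^3 - 12*x^2 + 48*x - 64

Expanding det(x·I − A) (e.g. by cofactor expansion or by noting that A is similar to its Jordan form J, which has the same characteristic polynomial as A) gives
  χ_A(x) = x^3 - 12*x^2 + 48*x - 64
which factors as (x - 4)^3. The eigenvalues (with algebraic multiplicities) are λ = 4 with multiplicity 3.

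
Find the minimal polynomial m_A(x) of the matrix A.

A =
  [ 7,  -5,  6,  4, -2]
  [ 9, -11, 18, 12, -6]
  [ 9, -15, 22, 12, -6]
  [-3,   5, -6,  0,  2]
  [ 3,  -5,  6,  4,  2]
x^2 - 8*x + 16

The characteristic polynomial is χ_A(x) = (x - 4)^5, so the eigenvalues are known. The minimal polynomial is
  m_A(x) = Π_λ (x − λ)^{k_λ}
where k_λ is the size of the *largest* Jordan block for λ (equivalently, the smallest k with (A − λI)^k v = 0 for every generalised eigenvector v of λ).

  λ = 4: largest Jordan block has size 2, contributing (x − 4)^2

So m_A(x) = (x - 4)^2 = x^2 - 8*x + 16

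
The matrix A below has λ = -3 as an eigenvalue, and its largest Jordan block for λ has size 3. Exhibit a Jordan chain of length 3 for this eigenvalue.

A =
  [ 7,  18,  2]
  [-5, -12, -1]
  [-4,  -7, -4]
A Jordan chain for λ = -3 of length 3:
v_1 = (2, -1, -1)ᵀ
v_2 = (10, -5, -4)ᵀ
v_3 = (1, 0, 0)ᵀ

Let N = A − (-3)·I. We want v_3 with N^3 v_3 = 0 but N^2 v_3 ≠ 0; then v_{j-1} := N · v_j for j = 3, …, 2.

Pick v_3 = (1, 0, 0)ᵀ.
Then v_2 = N · v_3 = (10, -5, -4)ᵀ.
Then v_1 = N · v_2 = (2, -1, -1)ᵀ.

Sanity check: (A − (-3)·I) v_1 = (0, 0, 0)ᵀ = 0. ✓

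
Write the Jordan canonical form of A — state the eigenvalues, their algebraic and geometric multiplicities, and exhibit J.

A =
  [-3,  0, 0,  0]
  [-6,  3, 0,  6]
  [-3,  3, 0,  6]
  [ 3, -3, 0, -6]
J_1(-3) ⊕ J_1(-3) ⊕ J_1(0) ⊕ J_1(0)

The characteristic polynomial is
  det(x·I − A) = x^4 + 6*x^3 + 9*x^2 = x^2*(x + 3)^2

Eigenvalues and multiplicities (the geometric multiplicity of λ is n − rank(A − λI), which equals the number of Jordan blocks for λ):
  λ = -3: algebraic multiplicity = 2, geometric multiplicity = 2
  λ = 0: algebraic multiplicity = 2, geometric multiplicity = 2

Determining the block sizes for each eigenvalue:
  λ = -3: gm = am = 2, so every block has size 1 → block sizes [1, 1]
  λ = 0: gm = am = 2, so every block has size 1 → block sizes [1, 1]

Assembling the blocks gives a Jordan form
J =
  [-3,  0, 0, 0]
  [ 0, -3, 0, 0]
  [ 0,  0, 0, 0]
  [ 0,  0, 0, 0]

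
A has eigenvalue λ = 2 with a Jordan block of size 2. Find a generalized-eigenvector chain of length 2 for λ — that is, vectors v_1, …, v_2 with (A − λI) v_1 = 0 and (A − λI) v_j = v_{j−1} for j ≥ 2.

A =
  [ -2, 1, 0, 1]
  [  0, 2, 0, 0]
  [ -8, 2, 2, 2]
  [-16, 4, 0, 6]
A Jordan chain for λ = 2 of length 2:
v_1 = (-4, 0, -8, -16)ᵀ
v_2 = (1, 0, 0, 0)ᵀ

Let N = A − (2)·I. We want v_2 with N^2 v_2 = 0 but N^1 v_2 ≠ 0; then v_{j-1} := N · v_j for j = 2, …, 2.

Pick v_2 = (1, 0, 0, 0)ᵀ.
Then v_1 = N · v_2 = (-4, 0, -8, -16)ᵀ.

Sanity check: (A − (2)·I) v_1 = (0, 0, 0, 0)ᵀ = 0. ✓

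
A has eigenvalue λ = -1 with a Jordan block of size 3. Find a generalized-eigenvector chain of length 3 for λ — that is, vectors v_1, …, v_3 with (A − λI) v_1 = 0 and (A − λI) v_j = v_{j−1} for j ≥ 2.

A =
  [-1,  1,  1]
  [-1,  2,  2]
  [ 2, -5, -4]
A Jordan chain for λ = -1 of length 3:
v_1 = (1, 1, -1)ᵀ
v_2 = (0, -1, 2)ᵀ
v_3 = (1, 0, 0)ᵀ

Let N = A − (-1)·I. We want v_3 with N^3 v_3 = 0 but N^2 v_3 ≠ 0; then v_{j-1} := N · v_j for j = 3, …, 2.

Pick v_3 = (1, 0, 0)ᵀ.
Then v_2 = N · v_3 = (0, -1, 2)ᵀ.
Then v_1 = N · v_2 = (1, 1, -1)ᵀ.

Sanity check: (A − (-1)·I) v_1 = (0, 0, 0)ᵀ = 0. ✓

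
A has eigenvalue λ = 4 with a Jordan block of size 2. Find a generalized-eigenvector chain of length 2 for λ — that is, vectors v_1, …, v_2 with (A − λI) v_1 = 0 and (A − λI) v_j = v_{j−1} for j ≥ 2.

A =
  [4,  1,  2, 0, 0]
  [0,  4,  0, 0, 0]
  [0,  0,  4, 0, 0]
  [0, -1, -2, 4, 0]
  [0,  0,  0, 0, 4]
A Jordan chain for λ = 4 of length 2:
v_1 = (1, 0, 0, -1, 0)ᵀ
v_2 = (0, 1, 0, 0, 0)ᵀ

Let N = A − (4)·I. We want v_2 with N^2 v_2 = 0 but N^1 v_2 ≠ 0; then v_{j-1} := N · v_j for j = 2, …, 2.

Pick v_2 = (0, 1, 0, 0, 0)ᵀ.
Then v_1 = N · v_2 = (1, 0, 0, -1, 0)ᵀ.

Sanity check: (A − (4)·I) v_1 = (0, 0, 0, 0, 0)ᵀ = 0. ✓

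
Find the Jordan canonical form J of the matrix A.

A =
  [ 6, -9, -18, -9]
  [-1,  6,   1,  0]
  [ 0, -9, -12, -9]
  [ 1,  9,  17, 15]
J_1(-3) ⊕ J_2(6) ⊕ J_1(6)

The characteristic polynomial is
  det(x·I − A) = x^4 - 15*x^3 + 54*x^2 + 108*x - 648 = (x - 6)^3*(x + 3)

Eigenvalues and multiplicities (the geometric multiplicity of λ is n − rank(A − λI), which equals the number of Jordan blocks for λ):
  λ = -3: algebraic multiplicity = 1, geometric multiplicity = 1
  λ = 6: algebraic multiplicity = 3, geometric multiplicity = 2

Determining the block sizes for each eigenvalue:
  λ = -3: one block (gm = 1), so the single block has size am = 1 → block sizes [1]
  λ = 6: 2 blocks summing to 3 forces exactly one block of size 2 and the rest size 1 → block sizes [2, 1]

Assembling the blocks gives a Jordan form
J =
  [-3, 0, 0, 0]
  [ 0, 6, 1, 0]
  [ 0, 0, 6, 0]
  [ 0, 0, 0, 6]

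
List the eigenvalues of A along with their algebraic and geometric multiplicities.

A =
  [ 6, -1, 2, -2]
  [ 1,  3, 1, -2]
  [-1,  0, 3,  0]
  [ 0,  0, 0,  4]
λ = 4: alg = 4, geom = 2

Step 1 — factor the characteristic polynomial to read off the algebraic multiplicities:
  χ_A(x) = (x - 4)^4

Step 2 — compute geometric multiplicities via the rank-nullity identity g(λ) = n − rank(A − λI):
  rank(A − (4)·I) = 2, so dim ker(A − (4)·I) = n − 2 = 2

Summary:
  λ = 4: algebraic multiplicity = 4, geometric multiplicity = 2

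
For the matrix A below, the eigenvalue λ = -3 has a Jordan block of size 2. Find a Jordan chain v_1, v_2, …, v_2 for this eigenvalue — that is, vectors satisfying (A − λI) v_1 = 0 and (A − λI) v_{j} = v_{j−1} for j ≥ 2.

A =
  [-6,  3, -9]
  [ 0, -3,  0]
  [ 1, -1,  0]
A Jordan chain for λ = -3 of length 2:
v_1 = (-3, 0, 1)ᵀ
v_2 = (1, 0, 0)ᵀ

Let N = A − (-3)·I. We want v_2 with N^2 v_2 = 0 but N^1 v_2 ≠ 0; then v_{j-1} := N · v_j for j = 2, …, 2.

Pick v_2 = (1, 0, 0)ᵀ.
Then v_1 = N · v_2 = (-3, 0, 1)ᵀ.

Sanity check: (A − (-3)·I) v_1 = (0, 0, 0)ᵀ = 0. ✓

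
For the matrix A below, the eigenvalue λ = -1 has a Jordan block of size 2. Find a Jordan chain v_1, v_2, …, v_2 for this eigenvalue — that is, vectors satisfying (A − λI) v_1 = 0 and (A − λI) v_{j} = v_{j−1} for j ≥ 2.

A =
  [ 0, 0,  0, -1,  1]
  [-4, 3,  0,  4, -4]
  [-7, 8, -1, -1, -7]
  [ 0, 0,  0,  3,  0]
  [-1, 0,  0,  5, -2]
A Jordan chain for λ = -1 of length 2:
v_1 = (1, 0, 1, 0, -1)ᵀ
v_2 = (1, 1, 0, 0, 0)ᵀ

Let N = A − (-1)·I. We want v_2 with N^2 v_2 = 0 but N^1 v_2 ≠ 0; then v_{j-1} := N · v_j for j = 2, …, 2.

Pick v_2 = (1, 1, 0, 0, 0)ᵀ.
Then v_1 = N · v_2 = (1, 0, 1, 0, -1)ᵀ.

Sanity check: (A − (-1)·I) v_1 = (0, 0, 0, 0, 0)ᵀ = 0. ✓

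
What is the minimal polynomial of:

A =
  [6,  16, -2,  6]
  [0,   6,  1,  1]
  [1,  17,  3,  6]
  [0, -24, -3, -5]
x^4 - 10*x^3 + 24*x^2 + 32*x - 128

The characteristic polynomial is χ_A(x) = (x - 4)^3*(x + 2), so the eigenvalues are known. The minimal polynomial is
  m_A(x) = Π_λ (x − λ)^{k_λ}
where k_λ is the size of the *largest* Jordan block for λ (equivalently, the smallest k with (A − λI)^k v = 0 for every generalised eigenvector v of λ).

  λ = -2: largest Jordan block has size 1, contributing (x + 2)
  λ = 4: largest Jordan block has size 3, contributing (x − 4)^3

So m_A(x) = (x - 4)^3*(x + 2) = x^4 - 10*x^3 + 24*x^2 + 32*x - 128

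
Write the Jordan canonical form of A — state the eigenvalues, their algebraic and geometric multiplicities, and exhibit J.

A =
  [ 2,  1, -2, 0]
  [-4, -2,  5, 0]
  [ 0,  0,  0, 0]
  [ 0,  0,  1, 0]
J_3(0) ⊕ J_1(0)

The characteristic polynomial is
  det(x·I − A) = x^4

Eigenvalues and multiplicities (the geometric multiplicity of λ is n − rank(A − λI), which equals the number of Jordan blocks for λ):
  λ = 0: algebraic multiplicity = 4, geometric multiplicity = 2

Determining the block sizes for each eigenvalue:
  λ = 0: with am = 4 and gm = 2, the partition is not yet determined (e.g. several partitions of 4 into 2 parts exist). Let N = A − (0)·I. Computing rank(N^1) = 2, rank(N^2) = 1, rank(N^3) = 0; the number of blocks of size ≥ j is rank(N^{j−1}) − rank(N^j), giving [2, 1, 1]. So we have 1 block(s) of size 3, 1 block(s) of size 1 → block sizes [3, 1]

Assembling the blocks gives a Jordan form
J =
  [0, 1, 0, 0]
  [0, 0, 1, 0]
  [0, 0, 0, 0]
  [0, 0, 0, 0]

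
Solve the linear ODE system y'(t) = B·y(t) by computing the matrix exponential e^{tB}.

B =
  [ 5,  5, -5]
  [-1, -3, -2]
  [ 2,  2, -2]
e^{tB} =
  [5*t^2 + 5*t + 1, 5*t, -25*t^2/2 - 5*t]
  [-3*t^2 - t, 1 - 3*t, 15*t^2/2 - 2*t]
  [2*t^2 + 2*t, 2*t, -5*t^2 - 2*t + 1]

Strategy: write B = P · J · P⁻¹ where J is a Jordan canonical form, so e^{tB} = P · e^{tJ} · P⁻¹, and e^{tJ} can be computed block-by-block.

B has Jordan form
J =
  [0, 1, 0]
  [0, 0, 1]
  [0, 0, 0]
(up to reordering of blocks).

Per-block formulas:
  For a 3×3 Jordan block J_3(0): exp(t · J_3(0)) = e^(0t)·(I + t·N + (t^2/2)·N^2), where N is the 3×3 nilpotent shift.

After assembling e^{tJ} and conjugating by P, we get:

e^{tB} =
  [5*t^2 + 5*t + 1, 5*t, -25*t^2/2 - 5*t]
  [-3*t^2 - t, 1 - 3*t, 15*t^2/2 - 2*t]
  [2*t^2 + 2*t, 2*t, -5*t^2 - 2*t + 1]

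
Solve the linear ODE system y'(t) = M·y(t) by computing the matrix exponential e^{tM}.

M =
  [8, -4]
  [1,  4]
e^{tM} =
  [2*t*exp(6*t) + exp(6*t), -4*t*exp(6*t)]
  [t*exp(6*t), -2*t*exp(6*t) + exp(6*t)]

Strategy: write M = P · J · P⁻¹ where J is a Jordan canonical form, so e^{tM} = P · e^{tJ} · P⁻¹, and e^{tJ} can be computed block-by-block.

M has Jordan form
J =
  [6, 1]
  [0, 6]
(up to reordering of blocks).

Per-block formulas:
  For a 2×2 Jordan block J_2(6): exp(t · J_2(6)) = e^(6t)·(I + t·N), where N is the 2×2 nilpotent shift.

After assembling e^{tJ} and conjugating by P, we get:

e^{tM} =
  [2*t*exp(6*t) + exp(6*t), -4*t*exp(6*t)]
  [t*exp(6*t), -2*t*exp(6*t) + exp(6*t)]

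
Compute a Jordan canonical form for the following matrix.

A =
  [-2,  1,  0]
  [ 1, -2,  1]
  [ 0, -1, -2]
J_3(-2)

The characteristic polynomial is
  det(x·I − A) = x^3 + 6*x^2 + 12*x + 8 = (x + 2)^3

Eigenvalues and multiplicities (the geometric multiplicity of λ is n − rank(A − λI), which equals the number of Jordan blocks for λ):
  λ = -2: algebraic multiplicity = 3, geometric multiplicity = 1

Determining the block sizes for each eigenvalue:
  λ = -2: one block (gm = 1), so the single block has size am = 3 → block sizes [3]

Assembling the blocks gives a Jordan form
J =
  [-2,  1,  0]
  [ 0, -2,  1]
  [ 0,  0, -2]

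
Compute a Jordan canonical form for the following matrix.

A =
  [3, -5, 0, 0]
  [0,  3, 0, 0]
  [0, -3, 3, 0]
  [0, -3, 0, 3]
J_2(3) ⊕ J_1(3) ⊕ J_1(3)

The characteristic polynomial is
  det(x·I − A) = x^4 - 12*x^3 + 54*x^2 - 108*x + 81 = (x - 3)^4

Eigenvalues and multiplicities (the geometric multiplicity of λ is n − rank(A − λI), which equals the number of Jordan blocks for λ):
  λ = 3: algebraic multiplicity = 4, geometric multiplicity = 3

Determining the block sizes for each eigenvalue:
  λ = 3: 3 blocks summing to 4 forces exactly one block of size 2 and the rest size 1 → block sizes [2, 1, 1]

Assembling the blocks gives a Jordan form
J =
  [3, 1, 0, 0]
  [0, 3, 0, 0]
  [0, 0, 3, 0]
  [0, 0, 0, 3]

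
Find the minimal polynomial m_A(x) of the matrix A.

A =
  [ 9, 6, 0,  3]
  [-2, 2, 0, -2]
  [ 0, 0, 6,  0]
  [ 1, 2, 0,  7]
x^2 - 12*x + 36

The characteristic polynomial is χ_A(x) = (x - 6)^4, so the eigenvalues are known. The minimal polynomial is
  m_A(x) = Π_λ (x − λ)^{k_λ}
where k_λ is the size of the *largest* Jordan block for λ (equivalently, the smallest k with (A − λI)^k v = 0 for every generalised eigenvector v of λ).

  λ = 6: largest Jordan block has size 2, contributing (x − 6)^2

So m_A(x) = (x - 6)^2 = x^2 - 12*x + 36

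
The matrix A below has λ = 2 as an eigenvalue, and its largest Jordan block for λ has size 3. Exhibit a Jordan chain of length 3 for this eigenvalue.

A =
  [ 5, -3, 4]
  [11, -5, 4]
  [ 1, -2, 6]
A Jordan chain for λ = 2 of length 3:
v_1 = (-20, -40, -15)ᵀ
v_2 = (3, 11, 1)ᵀ
v_3 = (1, 0, 0)ᵀ

Let N = A − (2)·I. We want v_3 with N^3 v_3 = 0 but N^2 v_3 ≠ 0; then v_{j-1} := N · v_j for j = 3, …, 2.

Pick v_3 = (1, 0, 0)ᵀ.
Then v_2 = N · v_3 = (3, 11, 1)ᵀ.
Then v_1 = N · v_2 = (-20, -40, -15)ᵀ.

Sanity check: (A − (2)·I) v_1 = (0, 0, 0)ᵀ = 0. ✓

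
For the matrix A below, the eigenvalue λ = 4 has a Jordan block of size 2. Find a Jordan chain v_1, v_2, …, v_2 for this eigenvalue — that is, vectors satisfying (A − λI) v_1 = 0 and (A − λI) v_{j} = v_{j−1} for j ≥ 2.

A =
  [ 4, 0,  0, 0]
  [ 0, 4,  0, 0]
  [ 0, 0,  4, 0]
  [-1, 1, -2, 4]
A Jordan chain for λ = 4 of length 2:
v_1 = (0, 0, 0, -1)ᵀ
v_2 = (1, 0, 0, 0)ᵀ

Let N = A − (4)·I. We want v_2 with N^2 v_2 = 0 but N^1 v_2 ≠ 0; then v_{j-1} := N · v_j for j = 2, …, 2.

Pick v_2 = (1, 0, 0, 0)ᵀ.
Then v_1 = N · v_2 = (0, 0, 0, -1)ᵀ.

Sanity check: (A − (4)·I) v_1 = (0, 0, 0, 0)ᵀ = 0. ✓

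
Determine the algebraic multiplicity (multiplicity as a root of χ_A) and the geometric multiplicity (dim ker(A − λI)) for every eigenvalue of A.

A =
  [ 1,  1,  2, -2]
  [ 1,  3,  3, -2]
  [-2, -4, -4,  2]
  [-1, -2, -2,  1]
λ = 0: alg = 3, geom = 1; λ = 1: alg = 1, geom = 1

Step 1 — factor the characteristic polynomial to read off the algebraic multiplicities:
  χ_A(x) = x^3*(x - 1)

Step 2 — compute geometric multiplicities via the rank-nullity identity g(λ) = n − rank(A − λI):
  rank(A − (0)·I) = 3, so dim ker(A − (0)·I) = n − 3 = 1
  rank(A − (1)·I) = 3, so dim ker(A − (1)·I) = n − 3 = 1

Summary:
  λ = 0: algebraic multiplicity = 3, geometric multiplicity = 1
  λ = 1: algebraic multiplicity = 1, geometric multiplicity = 1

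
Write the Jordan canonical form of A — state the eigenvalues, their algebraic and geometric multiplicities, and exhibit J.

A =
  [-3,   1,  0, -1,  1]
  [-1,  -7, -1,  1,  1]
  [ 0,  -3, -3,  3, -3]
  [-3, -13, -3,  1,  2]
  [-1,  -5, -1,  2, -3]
J_3(-3) ⊕ J_1(-3) ⊕ J_1(-3)

The characteristic polynomial is
  det(x·I − A) = x^5 + 15*x^4 + 90*x^3 + 270*x^2 + 405*x + 243 = (x + 3)^5

Eigenvalues and multiplicities (the geometric multiplicity of λ is n − rank(A − λI), which equals the number of Jordan blocks for λ):
  λ = -3: algebraic multiplicity = 5, geometric multiplicity = 3

Determining the block sizes for each eigenvalue:
  λ = -3: with am = 5 and gm = 3, the partition is not yet determined (e.g. several partitions of 5 into 3 parts exist). Let N = A − (-3)·I. Computing rank(N^1) = 2, rank(N^2) = 1, rank(N^3) = 0; the number of blocks of size ≥ j is rank(N^{j−1}) − rank(N^j), giving [3, 1, 1]. So we have 1 block(s) of size 3, 2 block(s) of size 1 → block sizes [3, 1, 1]

Assembling the blocks gives a Jordan form
J =
  [-3,  1,  0,  0,  0]
  [ 0, -3,  1,  0,  0]
  [ 0,  0, -3,  0,  0]
  [ 0,  0,  0, -3,  0]
  [ 0,  0,  0,  0, -3]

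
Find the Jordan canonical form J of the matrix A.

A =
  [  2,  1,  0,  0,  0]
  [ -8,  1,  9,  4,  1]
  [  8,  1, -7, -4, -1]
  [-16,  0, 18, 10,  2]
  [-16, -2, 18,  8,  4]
J_3(2) ⊕ J_1(2) ⊕ J_1(2)

The characteristic polynomial is
  det(x·I − A) = x^5 - 10*x^4 + 40*x^3 - 80*x^2 + 80*x - 32 = (x - 2)^5

Eigenvalues and multiplicities (the geometric multiplicity of λ is n − rank(A − λI), which equals the number of Jordan blocks for λ):
  λ = 2: algebraic multiplicity = 5, geometric multiplicity = 3

Determining the block sizes for each eigenvalue:
  λ = 2: with am = 5 and gm = 3, the partition is not yet determined (e.g. several partitions of 5 into 3 parts exist). Let N = A − (2)·I. Computing rank(N^1) = 2, rank(N^2) = 1, rank(N^3) = 0; the number of blocks of size ≥ j is rank(N^{j−1}) − rank(N^j), giving [3, 1, 1]. So we have 1 block(s) of size 3, 2 block(s) of size 1 → block sizes [3, 1, 1]

Assembling the blocks gives a Jordan form
J =
  [2, 1, 0, 0, 0]
  [0, 2, 1, 0, 0]
  [0, 0, 2, 0, 0]
  [0, 0, 0, 2, 0]
  [0, 0, 0, 0, 2]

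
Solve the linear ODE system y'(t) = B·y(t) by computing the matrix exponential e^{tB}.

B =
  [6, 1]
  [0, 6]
e^{tB} =
  [exp(6*t), t*exp(6*t)]
  [0, exp(6*t)]

Strategy: write B = P · J · P⁻¹ where J is a Jordan canonical form, so e^{tB} = P · e^{tJ} · P⁻¹, and e^{tJ} can be computed block-by-block.

B has Jordan form
J =
  [6, 1]
  [0, 6]
(up to reordering of blocks).

Per-block formulas:
  For a 2×2 Jordan block J_2(6): exp(t · J_2(6)) = e^(6t)·(I + t·N), where N is the 2×2 nilpotent shift.

After assembling e^{tJ} and conjugating by P, we get:

e^{tB} =
  [exp(6*t), t*exp(6*t)]
  [0, exp(6*t)]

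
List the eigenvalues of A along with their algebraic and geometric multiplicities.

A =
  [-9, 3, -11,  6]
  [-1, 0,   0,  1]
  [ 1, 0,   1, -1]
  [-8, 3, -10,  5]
λ = -3: alg = 1, geom = 1; λ = 0: alg = 3, geom = 1

Step 1 — factor the characteristic polynomial to read off the algebraic multiplicities:
  χ_A(x) = x^3*(x + 3)

Step 2 — compute geometric multiplicities via the rank-nullity identity g(λ) = n − rank(A − λI):
  rank(A − (-3)·I) = 3, so dim ker(A − (-3)·I) = n − 3 = 1
  rank(A − (0)·I) = 3, so dim ker(A − (0)·I) = n − 3 = 1

Summary:
  λ = -3: algebraic multiplicity = 1, geometric multiplicity = 1
  λ = 0: algebraic multiplicity = 3, geometric multiplicity = 1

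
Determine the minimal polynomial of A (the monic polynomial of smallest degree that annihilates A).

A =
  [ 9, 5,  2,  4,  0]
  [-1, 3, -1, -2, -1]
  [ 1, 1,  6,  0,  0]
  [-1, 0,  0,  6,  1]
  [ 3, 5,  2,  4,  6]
x^3 - 18*x^2 + 108*x - 216

The characteristic polynomial is χ_A(x) = (x - 6)^5, so the eigenvalues are known. The minimal polynomial is
  m_A(x) = Π_λ (x − λ)^{k_λ}
where k_λ is the size of the *largest* Jordan block for λ (equivalently, the smallest k with (A − λI)^k v = 0 for every generalised eigenvector v of λ).

  λ = 6: largest Jordan block has size 3, contributing (x − 6)^3

So m_A(x) = (x - 6)^3 = x^3 - 18*x^2 + 108*x - 216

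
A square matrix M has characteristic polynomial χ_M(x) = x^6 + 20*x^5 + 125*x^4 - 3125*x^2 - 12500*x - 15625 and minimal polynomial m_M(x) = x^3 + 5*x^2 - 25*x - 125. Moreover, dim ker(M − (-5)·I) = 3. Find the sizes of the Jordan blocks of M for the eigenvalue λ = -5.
Block sizes for λ = -5: [2, 2, 1]

Step 1 — from the characteristic polynomial, algebraic multiplicity of λ = -5 is 5. From dim ker(M − (-5)·I) = 3, there are exactly 3 Jordan blocks for λ = -5.
Step 2 — from the minimal polynomial, the factor (x + 5)^2 tells us the largest block for λ = -5 has size 2.
Step 3 — with total size 5, 3 blocks, and largest block 2, the block sizes (in nonincreasing order) are [2, 2, 1].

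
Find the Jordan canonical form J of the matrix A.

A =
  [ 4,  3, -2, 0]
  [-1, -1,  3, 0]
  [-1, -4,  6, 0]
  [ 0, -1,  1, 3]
J_3(3) ⊕ J_1(3)

The characteristic polynomial is
  det(x·I − A) = x^4 - 12*x^3 + 54*x^2 - 108*x + 81 = (x - 3)^4

Eigenvalues and multiplicities (the geometric multiplicity of λ is n − rank(A − λI), which equals the number of Jordan blocks for λ):
  λ = 3: algebraic multiplicity = 4, geometric multiplicity = 2

Determining the block sizes for each eigenvalue:
  λ = 3: with am = 4 and gm = 2, the partition is not yet determined (e.g. several partitions of 4 into 2 parts exist). Let N = A − (3)·I. Computing rank(N^1) = 2, rank(N^2) = 1, rank(N^3) = 0; the number of blocks of size ≥ j is rank(N^{j−1}) − rank(N^j), giving [2, 1, 1]. So we have 1 block(s) of size 3, 1 block(s) of size 1 → block sizes [3, 1]

Assembling the blocks gives a Jordan form
J =
  [3, 1, 0, 0]
  [0, 3, 1, 0]
  [0, 0, 3, 0]
  [0, 0, 0, 3]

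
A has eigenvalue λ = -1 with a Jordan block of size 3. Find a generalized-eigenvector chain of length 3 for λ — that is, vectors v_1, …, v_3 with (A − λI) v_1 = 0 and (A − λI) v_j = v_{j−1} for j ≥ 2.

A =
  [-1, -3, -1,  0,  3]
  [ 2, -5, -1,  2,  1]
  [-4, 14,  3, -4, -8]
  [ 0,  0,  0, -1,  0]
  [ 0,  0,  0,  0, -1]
A Jordan chain for λ = -1 of length 3:
v_1 = (-2, -4, 12, 0, 0)ᵀ
v_2 = (0, 2, -4, 0, 0)ᵀ
v_3 = (1, 0, 0, 0, 0)ᵀ

Let N = A − (-1)·I. We want v_3 with N^3 v_3 = 0 but N^2 v_3 ≠ 0; then v_{j-1} := N · v_j for j = 3, …, 2.

Pick v_3 = (1, 0, 0, 0, 0)ᵀ.
Then v_2 = N · v_3 = (0, 2, -4, 0, 0)ᵀ.
Then v_1 = N · v_2 = (-2, -4, 12, 0, 0)ᵀ.

Sanity check: (A − (-1)·I) v_1 = (0, 0, 0, 0, 0)ᵀ = 0. ✓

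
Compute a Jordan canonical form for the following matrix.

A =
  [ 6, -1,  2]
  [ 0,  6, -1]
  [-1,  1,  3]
J_3(5)

The characteristic polynomial is
  det(x·I − A) = x^3 - 15*x^2 + 75*x - 125 = (x - 5)^3

Eigenvalues and multiplicities (the geometric multiplicity of λ is n − rank(A − λI), which equals the number of Jordan blocks for λ):
  λ = 5: algebraic multiplicity = 3, geometric multiplicity = 1

Determining the block sizes for each eigenvalue:
  λ = 5: one block (gm = 1), so the single block has size am = 3 → block sizes [3]

Assembling the blocks gives a Jordan form
J =
  [5, 1, 0]
  [0, 5, 1]
  [0, 0, 5]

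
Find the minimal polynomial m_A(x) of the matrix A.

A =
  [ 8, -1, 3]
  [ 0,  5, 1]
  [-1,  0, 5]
x^3 - 18*x^2 + 108*x - 216

The characteristic polynomial is χ_A(x) = (x - 6)^3, so the eigenvalues are known. The minimal polynomial is
  m_A(x) = Π_λ (x − λ)^{k_λ}
where k_λ is the size of the *largest* Jordan block for λ (equivalently, the smallest k with (A − λI)^k v = 0 for every generalised eigenvector v of λ).

  λ = 6: largest Jordan block has size 3, contributing (x − 6)^3

So m_A(x) = (x - 6)^3 = x^3 - 18*x^2 + 108*x - 216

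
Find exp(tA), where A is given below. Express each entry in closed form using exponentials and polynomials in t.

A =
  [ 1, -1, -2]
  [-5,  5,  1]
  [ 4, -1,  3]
e^{tA} =
  [t^2*exp(3*t)/2 - 2*t*exp(3*t) + exp(3*t), t^2*exp(3*t) - t*exp(3*t), 3*t^2*exp(3*t)/2 - 2*t*exp(3*t)]
  [2*t^2*exp(3*t) - 5*t*exp(3*t), 4*t^2*exp(3*t) + 2*t*exp(3*t) + exp(3*t), 6*t^2*exp(3*t) + t*exp(3*t)]
  [-3*t^2*exp(3*t)/2 + 4*t*exp(3*t), -3*t^2*exp(3*t) - t*exp(3*t), -9*t^2*exp(3*t)/2 + exp(3*t)]

Strategy: write A = P · J · P⁻¹ where J is a Jordan canonical form, so e^{tA} = P · e^{tJ} · P⁻¹, and e^{tJ} can be computed block-by-block.

A has Jordan form
J =
  [3, 1, 0]
  [0, 3, 1]
  [0, 0, 3]
(up to reordering of blocks).

Per-block formulas:
  For a 3×3 Jordan block J_3(3): exp(t · J_3(3)) = e^(3t)·(I + t·N + (t^2/2)·N^2), where N is the 3×3 nilpotent shift.

After assembling e^{tJ} and conjugating by P, we get:

e^{tA} =
  [t^2*exp(3*t)/2 - 2*t*exp(3*t) + exp(3*t), t^2*exp(3*t) - t*exp(3*t), 3*t^2*exp(3*t)/2 - 2*t*exp(3*t)]
  [2*t^2*exp(3*t) - 5*t*exp(3*t), 4*t^2*exp(3*t) + 2*t*exp(3*t) + exp(3*t), 6*t^2*exp(3*t) + t*exp(3*t)]
  [-3*t^2*exp(3*t)/2 + 4*t*exp(3*t), -3*t^2*exp(3*t) - t*exp(3*t), -9*t^2*exp(3*t)/2 + exp(3*t)]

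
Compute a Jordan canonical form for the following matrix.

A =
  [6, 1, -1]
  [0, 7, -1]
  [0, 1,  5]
J_2(6) ⊕ J_1(6)

The characteristic polynomial is
  det(x·I − A) = x^3 - 18*x^2 + 108*x - 216 = (x - 6)^3

Eigenvalues and multiplicities (the geometric multiplicity of λ is n − rank(A − λI), which equals the number of Jordan blocks for λ):
  λ = 6: algebraic multiplicity = 3, geometric multiplicity = 2

Determining the block sizes for each eigenvalue:
  λ = 6: 2 blocks summing to 3 forces exactly one block of size 2 and the rest size 1 → block sizes [2, 1]

Assembling the blocks gives a Jordan form
J =
  [6, 1, 0]
  [0, 6, 0]
  [0, 0, 6]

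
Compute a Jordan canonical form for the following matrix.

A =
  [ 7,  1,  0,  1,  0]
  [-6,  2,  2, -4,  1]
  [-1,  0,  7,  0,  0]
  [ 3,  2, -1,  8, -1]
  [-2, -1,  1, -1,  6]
J_3(6) ⊕ J_2(6)

The characteristic polynomial is
  det(x·I − A) = x^5 - 30*x^4 + 360*x^3 - 2160*x^2 + 6480*x - 7776 = (x - 6)^5

Eigenvalues and multiplicities (the geometric multiplicity of λ is n − rank(A − λI), which equals the number of Jordan blocks for λ):
  λ = 6: algebraic multiplicity = 5, geometric multiplicity = 2

Determining the block sizes for each eigenvalue:
  λ = 6: with am = 5 and gm = 2, the partition is not yet determined (e.g. several partitions of 5 into 2 parts exist). Let N = A − (6)·I. Computing rank(N^1) = 3, rank(N^2) = 1, rank(N^3) = 0; the number of blocks of size ≥ j is rank(N^{j−1}) − rank(N^j), giving [2, 2, 1]. So we have 1 block(s) of size 3, 1 block(s) of size 2 → block sizes [3, 2]

Assembling the blocks gives a Jordan form
J =
  [6, 1, 0, 0, 0]
  [0, 6, 1, 0, 0]
  [0, 0, 6, 0, 0]
  [0, 0, 0, 6, 1]
  [0, 0, 0, 0, 6]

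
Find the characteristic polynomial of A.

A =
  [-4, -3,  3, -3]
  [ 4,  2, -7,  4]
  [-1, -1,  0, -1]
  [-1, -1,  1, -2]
x^4 + 4*x^3 + 6*x^2 + 4*x + 1

Expanding det(x·I − A) (e.g. by cofactor expansion or by noting that A is similar to its Jordan form J, which has the same characteristic polynomial as A) gives
  χ_A(x) = x^4 + 4*x^3 + 6*x^2 + 4*x + 1
which factors as (x + 1)^4. The eigenvalues (with algebraic multiplicities) are λ = -1 with multiplicity 4.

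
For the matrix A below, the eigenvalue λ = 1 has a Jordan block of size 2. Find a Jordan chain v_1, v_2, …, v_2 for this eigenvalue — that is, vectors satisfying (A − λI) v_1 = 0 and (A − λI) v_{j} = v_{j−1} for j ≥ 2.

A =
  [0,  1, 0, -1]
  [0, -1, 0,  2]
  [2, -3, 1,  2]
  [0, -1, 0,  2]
A Jordan chain for λ = 1 of length 2:
v_1 = (0, 0, -1, 0)ᵀ
v_2 = (0, 1, 0, 1)ᵀ

Let N = A − (1)·I. We want v_2 with N^2 v_2 = 0 but N^1 v_2 ≠ 0; then v_{j-1} := N · v_j for j = 2, …, 2.

Pick v_2 = (0, 1, 0, 1)ᵀ.
Then v_1 = N · v_2 = (0, 0, -1, 0)ᵀ.

Sanity check: (A − (1)·I) v_1 = (0, 0, 0, 0)ᵀ = 0. ✓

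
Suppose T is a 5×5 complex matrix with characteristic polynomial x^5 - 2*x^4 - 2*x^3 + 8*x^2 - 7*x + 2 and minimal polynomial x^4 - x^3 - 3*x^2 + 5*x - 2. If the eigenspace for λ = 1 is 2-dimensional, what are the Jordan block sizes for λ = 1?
Block sizes for λ = 1: [3, 1]

Step 1 — from the characteristic polynomial, algebraic multiplicity of λ = 1 is 4. From dim ker(T − (1)·I) = 2, there are exactly 2 Jordan blocks for λ = 1.
Step 2 — from the minimal polynomial, the factor (x − 1)^3 tells us the largest block for λ = 1 has size 3.
Step 3 — with total size 4, 2 blocks, and largest block 3, the block sizes (in nonincreasing order) are [3, 1].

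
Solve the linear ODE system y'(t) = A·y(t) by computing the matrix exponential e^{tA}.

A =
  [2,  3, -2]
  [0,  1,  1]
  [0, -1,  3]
e^{tA} =
  [exp(2*t), -t^2*exp(2*t)/2 + 3*t*exp(2*t), t^2*exp(2*t)/2 - 2*t*exp(2*t)]
  [0, -t*exp(2*t) + exp(2*t), t*exp(2*t)]
  [0, -t*exp(2*t), t*exp(2*t) + exp(2*t)]

Strategy: write A = P · J · P⁻¹ where J is a Jordan canonical form, so e^{tA} = P · e^{tJ} · P⁻¹, and e^{tJ} can be computed block-by-block.

A has Jordan form
J =
  [2, 1, 0]
  [0, 2, 1]
  [0, 0, 2]
(up to reordering of blocks).

Per-block formulas:
  For a 3×3 Jordan block J_3(2): exp(t · J_3(2)) = e^(2t)·(I + t·N + (t^2/2)·N^2), where N is the 3×3 nilpotent shift.

After assembling e^{tJ} and conjugating by P, we get:

e^{tA} =
  [exp(2*t), -t^2*exp(2*t)/2 + 3*t*exp(2*t), t^2*exp(2*t)/2 - 2*t*exp(2*t)]
  [0, -t*exp(2*t) + exp(2*t), t*exp(2*t)]
  [0, -t*exp(2*t), t*exp(2*t) + exp(2*t)]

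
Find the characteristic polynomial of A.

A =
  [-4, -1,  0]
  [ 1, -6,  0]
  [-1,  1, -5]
x^3 + 15*x^2 + 75*x + 125

Expanding det(x·I − A) (e.g. by cofactor expansion or by noting that A is similar to its Jordan form J, which has the same characteristic polynomial as A) gives
  χ_A(x) = x^3 + 15*x^2 + 75*x + 125
which factors as (x + 5)^3. The eigenvalues (with algebraic multiplicities) are λ = -5 with multiplicity 3.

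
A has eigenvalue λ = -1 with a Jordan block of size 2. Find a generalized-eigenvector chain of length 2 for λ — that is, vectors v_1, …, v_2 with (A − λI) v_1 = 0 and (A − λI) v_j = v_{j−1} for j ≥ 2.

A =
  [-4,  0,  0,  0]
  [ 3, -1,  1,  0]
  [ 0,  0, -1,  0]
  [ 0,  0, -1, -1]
A Jordan chain for λ = -1 of length 2:
v_1 = (0, 1, 0, -1)ᵀ
v_2 = (0, 0, 1, 0)ᵀ

Let N = A − (-1)·I. We want v_2 with N^2 v_2 = 0 but N^1 v_2 ≠ 0; then v_{j-1} := N · v_j for j = 2, …, 2.

Pick v_2 = (0, 0, 1, 0)ᵀ.
Then v_1 = N · v_2 = (0, 1, 0, -1)ᵀ.

Sanity check: (A − (-1)·I) v_1 = (0, 0, 0, 0)ᵀ = 0. ✓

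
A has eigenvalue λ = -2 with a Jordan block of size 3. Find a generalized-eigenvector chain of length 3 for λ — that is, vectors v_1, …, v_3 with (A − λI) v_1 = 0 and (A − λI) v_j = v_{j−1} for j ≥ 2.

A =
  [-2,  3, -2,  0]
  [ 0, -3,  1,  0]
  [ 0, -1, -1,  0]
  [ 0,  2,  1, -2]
A Jordan chain for λ = -2 of length 3:
v_1 = (-1, 0, 0, -3)ᵀ
v_2 = (3, -1, -1, 2)ᵀ
v_3 = (0, 1, 0, 0)ᵀ

Let N = A − (-2)·I. We want v_3 with N^3 v_3 = 0 but N^2 v_3 ≠ 0; then v_{j-1} := N · v_j for j = 3, …, 2.

Pick v_3 = (0, 1, 0, 0)ᵀ.
Then v_2 = N · v_3 = (3, -1, -1, 2)ᵀ.
Then v_1 = N · v_2 = (-1, 0, 0, -3)ᵀ.

Sanity check: (A − (-2)·I) v_1 = (0, 0, 0, 0)ᵀ = 0. ✓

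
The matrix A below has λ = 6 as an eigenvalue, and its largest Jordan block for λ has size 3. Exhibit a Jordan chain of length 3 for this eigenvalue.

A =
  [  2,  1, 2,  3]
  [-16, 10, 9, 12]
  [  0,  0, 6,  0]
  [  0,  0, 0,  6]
A Jordan chain for λ = 6 of length 3:
v_1 = (1, 4, 0, 0)ᵀ
v_2 = (2, 9, 0, 0)ᵀ
v_3 = (0, 0, 1, 0)ᵀ

Let N = A − (6)·I. We want v_3 with N^3 v_3 = 0 but N^2 v_3 ≠ 0; then v_{j-1} := N · v_j for j = 3, …, 2.

Pick v_3 = (0, 0, 1, 0)ᵀ.
Then v_2 = N · v_3 = (2, 9, 0, 0)ᵀ.
Then v_1 = N · v_2 = (1, 4, 0, 0)ᵀ.

Sanity check: (A − (6)·I) v_1 = (0, 0, 0, 0)ᵀ = 0. ✓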